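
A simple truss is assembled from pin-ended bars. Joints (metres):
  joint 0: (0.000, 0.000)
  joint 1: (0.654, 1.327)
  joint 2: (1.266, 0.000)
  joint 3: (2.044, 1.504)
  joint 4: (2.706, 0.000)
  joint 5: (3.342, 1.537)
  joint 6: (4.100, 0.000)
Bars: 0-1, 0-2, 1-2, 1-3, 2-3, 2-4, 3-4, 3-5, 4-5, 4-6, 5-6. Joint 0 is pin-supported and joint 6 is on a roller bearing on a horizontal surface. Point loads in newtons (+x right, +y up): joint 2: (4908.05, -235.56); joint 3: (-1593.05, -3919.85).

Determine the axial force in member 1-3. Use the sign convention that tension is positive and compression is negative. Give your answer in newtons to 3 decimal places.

N=7 nodes, M=11 members, R=3 reactions → 2N=14, M+R=14
member 0 (0-1): L=1.4794, (cx,cy)=(0.4421,0.8970)
member 1 (0-2): L=1.2660, (cx,cy)=(1.0000,0.0000)
member 2 (1-2): L=1.4613, (cx,cy)=(0.4188,-0.9081)
member 3 (1-3): L=1.4012, (cx,cy)=(0.9920,0.1263)
member 4 (2-3): L=1.6933, (cx,cy)=(0.4595,0.8882)
member 5 (2-4): L=1.4400, (cx,cy)=(1.0000,0.0000)
member 6 (3-4): L=1.6432, (cx,cy)=(0.4029,-0.9153)
member 7 (3-5): L=1.2984, (cx,cy)=(0.9997,0.0254)
member 8 (4-5): L=1.6634, (cx,cy)=(0.3824,0.9240)
member 9 (4-6): L=1.3940, (cx,cy)=(1.0000,0.0000)
member 10 (5-6): L=1.7137, (cx,cy)=(0.4423,-0.8969)
solve A·x = −loads:
  F[0-1] = -3024.4367 N (compression)
  F[0-2] = +4652.0098 N (tension)
  F[1-2] = +2644.6721 N (tension)
  F[1-3] = -2464.3325 N (compression)
  F[2-3] = -2438.6513 N (compression)
  F[2-4] = +1971.9933 N (tension)
  F[3-4] = -1612.8336 N (compression)
  F[3-5] = -1322.6728 N (compression)
  F[4-5] = +1597.5510 N (tension)
  F[4-6] = +711.4191 N (tension)
  F[5-6] = -1608.4342 N (compression)
  Rx@0 = -3315.0000 N
  Ry@0 = +2712.8624 N
  Ry@6 = +1442.5476 N

-2464.332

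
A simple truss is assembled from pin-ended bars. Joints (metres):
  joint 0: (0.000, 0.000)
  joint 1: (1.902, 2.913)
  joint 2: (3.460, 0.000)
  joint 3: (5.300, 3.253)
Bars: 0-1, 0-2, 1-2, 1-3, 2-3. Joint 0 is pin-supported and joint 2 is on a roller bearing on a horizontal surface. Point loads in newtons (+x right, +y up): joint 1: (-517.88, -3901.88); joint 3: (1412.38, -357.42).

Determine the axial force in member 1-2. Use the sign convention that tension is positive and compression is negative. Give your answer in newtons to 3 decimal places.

-3465.202

N=4 nodes, M=5 members, R=3 reactions → 2N=8, M+R=8
member 0 (0-1): L=3.4790, (cx,cy)=(0.5467,0.8373)
member 1 (0-2): L=3.4600, (cx,cy)=(1.0000,0.0000)
member 2 (1-2): L=3.3035, (cx,cy)=(0.4716,-0.8818)
member 3 (1-3): L=3.4150, (cx,cy)=(0.9950,0.0996)
member 4 (2-3): L=3.7373, (cx,cy)=(0.4923,0.8704)
solve A·x = −loads:
  F[0-1] = -806.1751 N (compression)
  F[0-2] = +1335.2479 N (tension)
  F[1-2] = -3465.2023 N (compression)
  F[1-3] = +1719.9535 N (tension)
  F[2-3] = -607.3718 N (compression)
  Rx@0 = -894.5000 N
  Ry@0 = +675.0256 N
  Ry@2 = +3584.2744 N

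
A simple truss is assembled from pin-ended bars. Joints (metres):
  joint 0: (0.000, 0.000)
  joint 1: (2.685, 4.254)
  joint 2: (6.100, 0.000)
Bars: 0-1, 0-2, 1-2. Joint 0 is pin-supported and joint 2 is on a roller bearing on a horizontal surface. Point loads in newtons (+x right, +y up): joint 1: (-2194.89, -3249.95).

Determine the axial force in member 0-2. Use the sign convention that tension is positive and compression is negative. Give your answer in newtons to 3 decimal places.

N=3 nodes, M=3 members, R=3 reactions → 2N=6, M+R=6
member 0 (0-1): L=5.0305, (cx,cy)=(0.5337,0.8456)
member 1 (0-2): L=6.1000, (cx,cy)=(1.0000,0.0000)
member 2 (1-2): L=5.4552, (cx,cy)=(0.6260,-0.7798)
solve A·x = −loads:
  F[0-1] = -3961.5987 N (compression)
  F[0-2] = -80.4019 N (compression)
  F[1-2] = +128.4349 N (tension)
  Rx@0 = +2194.8900 N
  Ry@0 = +3350.1051 N
  Ry@2 = -100.1551 N

-80.402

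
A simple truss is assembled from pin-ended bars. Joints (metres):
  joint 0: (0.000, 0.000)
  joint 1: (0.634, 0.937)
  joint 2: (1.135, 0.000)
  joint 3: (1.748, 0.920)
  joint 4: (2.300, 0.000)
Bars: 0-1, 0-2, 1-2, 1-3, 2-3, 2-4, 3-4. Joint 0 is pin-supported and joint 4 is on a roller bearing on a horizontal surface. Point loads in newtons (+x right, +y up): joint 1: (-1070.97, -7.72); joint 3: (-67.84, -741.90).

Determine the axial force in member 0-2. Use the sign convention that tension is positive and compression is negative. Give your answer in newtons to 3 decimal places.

-700.973

N=5 nodes, M=7 members, R=3 reactions → 2N=10, M+R=10
member 0 (0-1): L=1.1313, (cx,cy)=(0.5604,0.8282)
member 1 (0-2): L=1.1350, (cx,cy)=(1.0000,0.0000)
member 2 (1-2): L=1.0625, (cx,cy)=(0.4715,-0.8819)
member 3 (1-3): L=1.1141, (cx,cy)=(0.9999,-0.0153)
member 4 (2-3): L=1.1055, (cx,cy)=(0.5545,0.8322)
member 5 (2-4): L=1.1650, (cx,cy)=(1.0000,0.0000)
member 6 (3-4): L=1.0729, (cx,cy)=(0.5145,-0.8575)
solve A·x = −loads:
  F[0-1] = -781.2965 N (compression)
  F[0-2] = -700.9726 N (compression)
  F[1-2] = +719.9422 N (tension)
  F[1-3] = +293.7024 N (tension)
  F[2-3] = -762.9109 N (compression)
  F[2-4] = +61.5193 N (tension)
  F[3-4] = -119.5720 N (compression)
  Rx@0 = +1138.8100 N
  Ry@0 = +647.0878 N
  Ry@4 = +102.5322 N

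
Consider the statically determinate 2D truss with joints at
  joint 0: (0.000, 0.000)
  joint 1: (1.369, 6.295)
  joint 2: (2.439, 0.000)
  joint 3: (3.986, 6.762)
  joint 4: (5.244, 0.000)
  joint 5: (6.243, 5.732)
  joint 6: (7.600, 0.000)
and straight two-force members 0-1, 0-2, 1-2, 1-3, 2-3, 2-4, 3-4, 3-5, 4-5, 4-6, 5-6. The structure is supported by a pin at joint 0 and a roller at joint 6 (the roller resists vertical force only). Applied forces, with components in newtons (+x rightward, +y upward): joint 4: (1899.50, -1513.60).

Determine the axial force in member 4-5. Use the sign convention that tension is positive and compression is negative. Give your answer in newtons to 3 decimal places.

875.925

N=7 nodes, M=11 members, R=3 reactions → 2N=14, M+R=14
member 0 (0-1): L=6.4421, (cx,cy)=(0.2125,0.9772)
member 1 (0-2): L=2.4390, (cx,cy)=(1.0000,0.0000)
member 2 (1-2): L=6.3853, (cx,cy)=(0.1676,-0.9859)
member 3 (1-3): L=2.6583, (cx,cy)=(0.9844,0.1757)
member 4 (2-3): L=6.9367, (cx,cy)=(0.2230,0.9748)
member 5 (2-4): L=2.8050, (cx,cy)=(1.0000,0.0000)
member 6 (3-4): L=6.8780, (cx,cy)=(0.1829,-0.9831)
member 7 (3-5): L=2.4809, (cx,cy)=(0.9097,-0.4152)
member 8 (4-5): L=5.8184, (cx,cy)=(0.1717,0.9851)
member 9 (4-6): L=2.3560, (cx,cy)=(1.0000,0.0000)
member 10 (5-6): L=5.8904, (cx,cy)=(0.2304,-0.9731)
solve A·x = −loads:
  F[0-1] = -480.1836 N (compression)
  F[0-2] = +2001.5424 N (tension)
  F[1-2] = +444.0079 N (tension)
  F[1-3] = -179.2333 N (compression)
  F[2-3] = -449.0387 N (compression)
  F[2-4] = +2176.0890 N (tension)
  F[3-4] = +661.8476 N (tension)
  F[3-5] = -437.0919 N (compression)
  F[4-5] = +875.9245 N (tension)
  F[4-6] = +247.2486 N (tension)
  F[5-6] = -1073.2520 N (compression)
  Rx@0 = -1899.5000 N
  Ry@0 = +469.2160 N
  Ry@6 = +1044.3840 N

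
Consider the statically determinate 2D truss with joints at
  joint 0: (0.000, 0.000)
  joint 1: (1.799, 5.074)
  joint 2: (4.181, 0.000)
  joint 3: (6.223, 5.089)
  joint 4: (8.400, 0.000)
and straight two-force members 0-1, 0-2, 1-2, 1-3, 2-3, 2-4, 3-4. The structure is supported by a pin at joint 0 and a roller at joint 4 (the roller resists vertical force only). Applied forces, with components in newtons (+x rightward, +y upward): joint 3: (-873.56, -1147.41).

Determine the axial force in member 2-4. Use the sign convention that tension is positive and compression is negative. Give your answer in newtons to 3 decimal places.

137.237

N=5 nodes, M=7 members, R=3 reactions → 2N=10, M+R=10
member 0 (0-1): L=5.3835, (cx,cy)=(0.3342,0.9425)
member 1 (0-2): L=4.1810, (cx,cy)=(1.0000,0.0000)
member 2 (1-2): L=5.6053, (cx,cy)=(0.4250,-0.9052)
member 3 (1-3): L=4.4240, (cx,cy)=(1.0000,0.0034)
member 4 (2-3): L=5.4834, (cx,cy)=(0.3724,0.9281)
member 5 (2-4): L=4.2190, (cx,cy)=(1.0000,0.0000)
member 6 (3-4): L=5.5351, (cx,cy)=(0.3933,-0.9194)
solve A·x = −loads:
  F[0-1] = -877.0197 N (compression)
  F[0-2] = -580.4860 N (compression)
  F[1-2] = +910.6089 N (tension)
  F[1-3] = -680.0456 N (compression)
  F[2-3] = -888.1800 N (compression)
  F[2-4] = +137.2369 N (tension)
  F[3-4] = -348.9292 N (compression)
  Rx@0 = +873.5600 N
  Ry@0 = +826.6022 N
  Ry@4 = +320.8078 N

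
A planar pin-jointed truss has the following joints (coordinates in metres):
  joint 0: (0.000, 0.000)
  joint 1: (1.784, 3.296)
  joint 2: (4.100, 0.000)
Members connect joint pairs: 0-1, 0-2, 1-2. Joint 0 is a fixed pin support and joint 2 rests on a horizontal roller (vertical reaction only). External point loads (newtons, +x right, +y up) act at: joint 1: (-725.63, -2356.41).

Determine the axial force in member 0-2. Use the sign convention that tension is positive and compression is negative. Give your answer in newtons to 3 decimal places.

N=3 nodes, M=3 members, R=3 reactions → 2N=6, M+R=6
member 0 (0-1): L=3.7478, (cx,cy)=(0.4760,0.8794)
member 1 (0-2): L=4.1000, (cx,cy)=(1.0000,0.0000)
member 2 (1-2): L=4.0283, (cx,cy)=(0.5749,-0.8182)
solve A·x = −loads:
  F[0-1] = -2176.8603 N (compression)
  F[0-2] = +310.5731 N (tension)
  F[1-2] = -540.1951 N (compression)
  Rx@0 = +725.6300 N
  Ry@0 = +1914.4200 N
  Ry@2 = +441.9900 N

310.573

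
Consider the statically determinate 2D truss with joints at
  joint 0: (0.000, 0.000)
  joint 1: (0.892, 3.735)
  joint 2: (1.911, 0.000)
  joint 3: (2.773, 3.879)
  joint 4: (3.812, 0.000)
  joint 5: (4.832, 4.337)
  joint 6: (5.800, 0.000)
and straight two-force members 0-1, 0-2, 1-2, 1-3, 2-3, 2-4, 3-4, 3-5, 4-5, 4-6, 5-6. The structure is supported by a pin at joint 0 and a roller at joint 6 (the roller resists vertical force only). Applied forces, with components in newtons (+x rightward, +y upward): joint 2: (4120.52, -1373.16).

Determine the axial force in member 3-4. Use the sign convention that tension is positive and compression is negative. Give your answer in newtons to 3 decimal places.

-518.774

N=7 nodes, M=11 members, R=3 reactions → 2N=14, M+R=14
member 0 (0-1): L=3.8400, (cx,cy)=(0.2323,0.9726)
member 1 (0-2): L=1.9110, (cx,cy)=(1.0000,0.0000)
member 2 (1-2): L=3.8715, (cx,cy)=(0.2632,-0.9647)
member 3 (1-3): L=1.8865, (cx,cy)=(0.9971,0.0763)
member 4 (2-3): L=3.9736, (cx,cy)=(0.2169,0.9762)
member 5 (2-4): L=1.9010, (cx,cy)=(1.0000,0.0000)
member 6 (3-4): L=4.0157, (cx,cy)=(0.2587,-0.9659)
member 7 (3-5): L=2.1093, (cx,cy)=(0.9761,0.2171)
member 8 (4-5): L=4.4553, (cx,cy)=(0.2289,0.9734)
member 9 (4-6): L=1.9880, (cx,cy)=(1.0000,0.0000)
member 10 (5-6): L=4.4437, (cx,cy)=(0.2178,-0.9760)
solve A·x = −loads:
  F[0-1] = -946.6206 N (compression)
  F[0-2] = +4340.4099 N (tension)
  F[1-2] = +917.7615 N (tension)
  F[1-3] = -462.7994 N (compression)
  F[2-3] = +499.6571 N (tension)
  F[2-4] = +353.0583 N (tension)
  F[3-4] = -518.7744 N (compression)
  F[3-5] = -224.1833 N (compression)
  F[4-5] = +514.7820 N (tension)
  F[4-6] = +100.9810 N (tension)
  F[5-6] = -463.5649 N (compression)
  Rx@0 = -4120.5200 N
  Ry@0 = +920.7275 N
  Ry@6 = +452.4325 N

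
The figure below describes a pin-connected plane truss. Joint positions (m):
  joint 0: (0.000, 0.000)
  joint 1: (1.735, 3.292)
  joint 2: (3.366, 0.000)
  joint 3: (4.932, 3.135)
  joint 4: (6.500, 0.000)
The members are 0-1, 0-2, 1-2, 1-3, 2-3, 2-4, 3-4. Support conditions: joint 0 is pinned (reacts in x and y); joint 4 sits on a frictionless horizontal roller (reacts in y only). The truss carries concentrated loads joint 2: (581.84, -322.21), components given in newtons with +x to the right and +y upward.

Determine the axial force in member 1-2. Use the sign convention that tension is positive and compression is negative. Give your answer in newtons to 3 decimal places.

N=5 nodes, M=7 members, R=3 reactions → 2N=10, M+R=10
member 0 (0-1): L=3.7212, (cx,cy)=(0.4662,0.8847)
member 1 (0-2): L=3.3660, (cx,cy)=(1.0000,0.0000)
member 2 (1-2): L=3.6739, (cx,cy)=(0.4439,-0.8961)
member 3 (1-3): L=3.2009, (cx,cy)=(0.9988,-0.0490)
member 4 (2-3): L=3.5044, (cx,cy)=(0.4469,0.8946)
member 5 (2-4): L=3.1340, (cx,cy)=(1.0000,0.0000)
member 6 (3-4): L=3.5053, (cx,cy)=(0.4473,-0.8944)
solve A·x = −loads:
  F[0-1] = -175.6104 N (compression)
  F[0-2] = +663.7174 N (tension)
  F[1-2] = +182.2993 N (tension)
  F[1-3] = -163.0044 N (compression)
  F[2-3] = +177.5768 N (tension)
  F[2-4] = +83.4542 N (tension)
  F[3-4] = -186.5617 N (compression)
  Rx@0 = -581.8400 N
  Ry@0 = +155.3548 N
  Ry@4 = +166.8552 N

182.299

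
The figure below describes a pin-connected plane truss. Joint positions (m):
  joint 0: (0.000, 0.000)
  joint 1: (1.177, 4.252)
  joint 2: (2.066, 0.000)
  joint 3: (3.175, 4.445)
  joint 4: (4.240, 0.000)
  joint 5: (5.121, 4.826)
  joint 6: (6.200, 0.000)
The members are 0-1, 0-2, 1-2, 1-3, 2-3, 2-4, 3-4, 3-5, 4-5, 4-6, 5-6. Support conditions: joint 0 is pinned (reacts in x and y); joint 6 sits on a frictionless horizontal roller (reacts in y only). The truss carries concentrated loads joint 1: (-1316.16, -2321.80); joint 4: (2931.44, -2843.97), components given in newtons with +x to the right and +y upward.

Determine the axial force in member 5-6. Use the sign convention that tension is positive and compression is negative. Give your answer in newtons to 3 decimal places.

N=7 nodes, M=11 members, R=3 reactions → 2N=14, M+R=14
member 0 (0-1): L=4.4119, (cx,cy)=(0.2668,0.9638)
member 1 (0-2): L=2.0660, (cx,cy)=(1.0000,0.0000)
member 2 (1-2): L=4.3439, (cx,cy)=(0.2047,-0.9788)
member 3 (1-3): L=2.0073, (cx,cy)=(0.9954,0.0961)
member 4 (2-3): L=4.5813, (cx,cy)=(0.2421,0.9703)
member 5 (2-4): L=2.1740, (cx,cy)=(1.0000,0.0000)
member 6 (3-4): L=4.5708, (cx,cy)=(0.2330,-0.9725)
member 7 (3-5): L=1.9829, (cx,cy)=(0.9814,0.1921)
member 8 (4-5): L=4.9058, (cx,cy)=(0.1796,0.9837)
member 9 (4-6): L=1.9600, (cx,cy)=(1.0000,0.0000)
member 10 (5-6): L=4.9452, (cx,cy)=(0.2182,-0.9759)
solve A·x = −loads:
  F[0-1] = -3821.2141 N (compression)
  F[0-2] = +2634.6985 N (tension)
  F[1-2] = +1391.5326 N (tension)
  F[1-3] = +12.0161 N (tension)
  F[2-3] = -1403.8332 N (compression)
  F[2-4] = +3259.3102 N (tension)
  F[3-4] = +1273.6853 N (tension)
  F[3-5] = -636.4990 N (compression)
  F[4-5] = +1631.8711 N (tension)
  F[4-6] = +331.5801 N (tension)
  F[5-6] = -1519.6604 N (compression)
  Rx@0 = -1615.2800 N
  Ry@0 = +3682.7250 N
  Ry@6 = +1483.0450 N

-1519.660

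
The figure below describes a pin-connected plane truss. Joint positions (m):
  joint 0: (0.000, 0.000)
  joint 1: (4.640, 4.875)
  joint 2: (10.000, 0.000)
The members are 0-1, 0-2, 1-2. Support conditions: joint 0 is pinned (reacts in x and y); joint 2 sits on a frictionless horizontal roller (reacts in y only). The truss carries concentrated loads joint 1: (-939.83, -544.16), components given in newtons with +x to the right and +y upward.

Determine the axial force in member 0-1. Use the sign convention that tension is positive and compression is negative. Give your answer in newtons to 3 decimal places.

-1035.186

N=3 nodes, M=3 members, R=3 reactions → 2N=6, M+R=6
member 0 (0-1): L=6.7302, (cx,cy)=(0.6894,0.7243)
member 1 (0-2): L=10.0000, (cx,cy)=(1.0000,0.0000)
member 2 (1-2): L=7.2454, (cx,cy)=(0.7398,-0.6728)
solve A·x = −loads:
  F[0-1] = -1035.1860 N (compression)
  F[0-2] = -226.1391 N (compression)
  F[1-2] = +305.6826 N (tension)
  Rx@0 = +939.8300 N
  Ry@0 = +749.8369 N
  Ry@2 = -205.6769 N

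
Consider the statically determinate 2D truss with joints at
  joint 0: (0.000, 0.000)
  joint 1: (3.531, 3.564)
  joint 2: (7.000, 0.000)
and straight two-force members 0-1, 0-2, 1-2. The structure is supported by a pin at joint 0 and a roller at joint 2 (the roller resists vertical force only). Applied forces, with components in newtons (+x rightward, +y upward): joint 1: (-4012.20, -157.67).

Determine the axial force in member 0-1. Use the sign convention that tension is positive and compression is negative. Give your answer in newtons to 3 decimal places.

-2985.579

N=3 nodes, M=3 members, R=3 reactions → 2N=6, M+R=6
member 0 (0-1): L=5.0170, (cx,cy)=(0.7038,0.7104)
member 1 (0-2): L=7.0000, (cx,cy)=(1.0000,0.0000)
member 2 (1-2): L=4.9735, (cx,cy)=(0.6975,-0.7166)
solve A·x = −loads:
  F[0-1] = -2985.5795 N (compression)
  F[0-2] = -1910.9184 N (compression)
  F[1-2] = +2739.7005 N (tension)
  Rx@0 = +4012.2000 N
  Ry@0 = +2120.9197 N
  Ry@2 = -1963.2497 N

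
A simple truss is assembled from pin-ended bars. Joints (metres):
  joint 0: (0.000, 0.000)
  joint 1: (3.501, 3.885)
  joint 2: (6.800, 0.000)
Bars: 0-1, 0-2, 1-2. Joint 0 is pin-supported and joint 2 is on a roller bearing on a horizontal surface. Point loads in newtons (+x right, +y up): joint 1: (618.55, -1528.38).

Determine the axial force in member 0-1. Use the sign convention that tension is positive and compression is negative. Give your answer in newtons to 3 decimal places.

-522.432

N=3 nodes, M=3 members, R=3 reactions → 2N=6, M+R=6
member 0 (0-1): L=5.2297, (cx,cy)=(0.6694,0.7429)
member 1 (0-2): L=6.8000, (cx,cy)=(1.0000,0.0000)
member 2 (1-2): L=5.0967, (cx,cy)=(0.6473,-0.7623)
solve A·x = −loads:
  F[0-1] = -522.4318 N (compression)
  F[0-2] = +968.2867 N (tension)
  F[1-2] = -1495.9361 N (compression)
  Rx@0 = -618.5500 N
  Ry@0 = +388.0969 N
  Ry@2 = +1140.2831 N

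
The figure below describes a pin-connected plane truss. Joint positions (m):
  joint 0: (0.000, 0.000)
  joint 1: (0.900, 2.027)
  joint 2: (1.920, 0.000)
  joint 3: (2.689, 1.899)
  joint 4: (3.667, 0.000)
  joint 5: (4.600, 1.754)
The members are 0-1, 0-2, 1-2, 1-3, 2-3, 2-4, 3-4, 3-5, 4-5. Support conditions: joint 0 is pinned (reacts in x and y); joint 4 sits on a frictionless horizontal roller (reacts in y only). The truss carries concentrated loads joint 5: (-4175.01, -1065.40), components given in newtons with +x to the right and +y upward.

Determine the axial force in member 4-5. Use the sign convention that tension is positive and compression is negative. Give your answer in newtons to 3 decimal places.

N=6 nodes, M=9 members, R=3 reactions → 2N=12, M+R=12
member 0 (0-1): L=2.2178, (cx,cy)=(0.4058,0.9140)
member 1 (0-2): L=1.9200, (cx,cy)=(1.0000,0.0000)
member 2 (1-2): L=2.2692, (cx,cy)=(0.4495,-0.8933)
member 3 (1-3): L=1.7936, (cx,cy)=(0.9975,-0.0714)
member 4 (2-3): L=2.0488, (cx,cy)=(0.3753,0.9269)
member 5 (2-4): L=1.7470, (cx,cy)=(1.0000,0.0000)
member 6 (3-4): L=2.1360, (cx,cy)=(0.4579,-0.8890)
member 7 (3-5): L=1.9165, (cx,cy)=(0.9971,-0.0757)
member 8 (4-5): L=1.9867, (cx,cy)=(0.4696,0.8829)
solve A·x = −loads:
  F[0-1] = -1888.3975 N (compression)
  F[0-2] = -3408.6912 N (compression)
  F[1-2] = +2067.9520 N (tension)
  F[1-3] = -1700.2061 N (compression)
  F[2-3] = -1992.9707 N (compression)
  F[2-4] = -1731.0925 N (compression)
  F[3-4] = +2237.3725 N (tension)
  F[3-5] = -3478.2809 N (compression)
  F[4-5] = -1504.8268 N (compression)
  Rx@0 = +4175.0100 N
  Ry@0 = +1725.9202 N
  Ry@4 = -660.5202 N

-1504.827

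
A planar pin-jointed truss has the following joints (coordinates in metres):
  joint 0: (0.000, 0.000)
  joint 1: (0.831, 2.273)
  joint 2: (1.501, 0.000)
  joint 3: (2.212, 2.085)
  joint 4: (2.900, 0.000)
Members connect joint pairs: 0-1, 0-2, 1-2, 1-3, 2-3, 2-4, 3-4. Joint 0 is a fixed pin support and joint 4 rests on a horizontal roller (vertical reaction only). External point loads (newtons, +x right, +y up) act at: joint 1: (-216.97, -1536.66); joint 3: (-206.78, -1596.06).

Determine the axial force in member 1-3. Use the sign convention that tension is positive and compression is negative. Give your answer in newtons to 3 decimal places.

-541.026

N=5 nodes, M=7 members, R=3 reactions → 2N=10, M+R=10
member 0 (0-1): L=2.4201, (cx,cy)=(0.3434,0.9392)
member 1 (0-2): L=1.5010, (cx,cy)=(1.0000,0.0000)
member 2 (1-2): L=2.3697, (cx,cy)=(0.2827,-0.9592)
member 3 (1-3): L=1.3937, (cx,cy)=(0.9909,-0.1349)
member 4 (2-3): L=2.2029, (cx,cy)=(0.3228,0.9465)
member 5 (2-4): L=1.3990, (cx,cy)=(1.0000,0.0000)
member 6 (3-4): L=2.1956, (cx,cy)=(0.3134,-0.9496)
solve A·x = −loads:
  F[0-1] = -1909.8217 N (compression)
  F[0-2] = +232.0220 N (tension)
  F[1-2] = +344.0634 N (tension)
  F[1-3] = -541.0262 N (compression)
  F[2-3] = -348.6857 N (compression)
  F[2-4] = +441.8424 N (tension)
  F[3-4] = -1410.0293 N (compression)
  Rx@0 = +423.7500 N
  Ry@0 = +1793.7062 N
  Ry@4 = +1339.0138 N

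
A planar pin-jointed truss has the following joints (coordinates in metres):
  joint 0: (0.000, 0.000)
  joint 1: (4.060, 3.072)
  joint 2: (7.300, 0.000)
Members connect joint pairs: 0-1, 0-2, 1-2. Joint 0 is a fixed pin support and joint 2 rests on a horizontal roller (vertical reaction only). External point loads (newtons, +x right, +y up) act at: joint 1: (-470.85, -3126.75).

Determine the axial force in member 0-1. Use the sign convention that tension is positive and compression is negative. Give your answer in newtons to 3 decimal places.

N=3 nodes, M=3 members, R=3 reactions → 2N=6, M+R=6
member 0 (0-1): L=5.0912, (cx,cy)=(0.7974,0.6034)
member 1 (0-2): L=7.3000, (cx,cy)=(1.0000,0.0000)
member 2 (1-2): L=4.4648, (cx,cy)=(0.7257,-0.6880)
solve A·x = −loads:
  F[0-1] = -2628.3341 N (compression)
  F[0-2] = +1625.1078 N (tension)
  F[1-2] = -2239.4581 N (compression)
  Rx@0 = +470.8500 N
  Ry@0 = +1585.9070 N
  Ry@2 = +1540.8430 N

-2628.334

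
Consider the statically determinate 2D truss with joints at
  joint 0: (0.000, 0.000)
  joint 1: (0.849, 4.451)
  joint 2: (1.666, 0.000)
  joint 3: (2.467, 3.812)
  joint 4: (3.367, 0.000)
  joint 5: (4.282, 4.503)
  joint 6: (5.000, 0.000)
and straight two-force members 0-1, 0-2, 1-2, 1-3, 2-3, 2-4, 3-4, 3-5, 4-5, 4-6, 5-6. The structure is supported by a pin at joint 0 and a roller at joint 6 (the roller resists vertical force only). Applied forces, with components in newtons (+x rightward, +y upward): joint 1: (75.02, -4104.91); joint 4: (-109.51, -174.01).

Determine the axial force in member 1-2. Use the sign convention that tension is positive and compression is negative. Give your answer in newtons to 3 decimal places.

N=7 nodes, M=11 members, R=3 reactions → 2N=14, M+R=14
member 0 (0-1): L=4.5312, (cx,cy)=(0.1874,0.9823)
member 1 (0-2): L=1.6660, (cx,cy)=(1.0000,0.0000)
member 2 (1-2): L=4.5254, (cx,cy)=(0.1805,-0.9836)
member 3 (1-3): L=1.7396, (cx,cy)=(0.9301,-0.3673)
member 4 (2-3): L=3.8952, (cx,cy)=(0.2056,0.9786)
member 5 (2-4): L=1.7010, (cx,cy)=(1.0000,0.0000)
member 6 (3-4): L=3.9168, (cx,cy)=(0.2298,-0.9732)
member 7 (3-5): L=1.9421, (cx,cy)=(0.9346,0.3558)
member 8 (4-5): L=4.5950, (cx,cy)=(0.1991,0.9800)
member 9 (4-6): L=1.6330, (cx,cy)=(1.0000,0.0000)
member 10 (5-6): L=4.5599, (cx,cy)=(0.1575,-0.9875)
solve A·x = −loads:
  F[0-1] = -3459.2069 N (compression)
  F[0-2] = +613.6465 N (tension)
  F[1-2] = -461.8899 N (compression)
  F[1-3] = -687.8534 N (compression)
  F[2-3] = +464.2211 N (tension)
  F[2-4] = +434.7975 N (tension)
  F[3-4] = -861.8567 N (compression)
  F[3-5] = -370.5170 N (compression)
  F[4-5] = +1033.5033 N (tension)
  F[4-6] = +140.4708 N (tension)
  F[5-6] = -892.1035 N (compression)
  Rx@0 = +34.4900 N
  Ry@0 = +3397.9451 N
  Ry@6 = +880.9749 N

-461.890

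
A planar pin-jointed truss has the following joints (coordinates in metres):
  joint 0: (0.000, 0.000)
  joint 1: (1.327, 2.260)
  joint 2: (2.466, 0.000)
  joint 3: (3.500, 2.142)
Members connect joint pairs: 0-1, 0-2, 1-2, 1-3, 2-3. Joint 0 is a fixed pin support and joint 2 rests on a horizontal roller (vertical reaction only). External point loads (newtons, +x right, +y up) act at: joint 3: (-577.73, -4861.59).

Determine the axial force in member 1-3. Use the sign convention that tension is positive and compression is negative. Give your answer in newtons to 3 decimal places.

N=4 nodes, M=5 members, R=3 reactions → 2N=8, M+R=8
member 0 (0-1): L=2.6208, (cx,cy)=(0.5063,0.8623)
member 1 (0-2): L=2.4660, (cx,cy)=(1.0000,0.0000)
member 2 (1-2): L=2.5308, (cx,cy)=(0.4501,-0.8930)
member 3 (1-3): L=2.1762, (cx,cy)=(0.9985,-0.0542)
member 4 (2-3): L=2.3785, (cx,cy)=(0.4347,0.9006)
solve A·x = −loads:
  F[0-1] = +1781.9653 N (tension)
  F[0-2] = -1480.0037 N (compression)
  F[1-2] = -1825.6050 N (compression)
  F[1-3] = +1726.4385 N (tension)
  F[2-3] = -5294.4408 N (compression)
  Rx@0 = +577.7300 N
  Ry@0 = -1536.6530 N
  Ry@2 = +6398.2430 N

1726.439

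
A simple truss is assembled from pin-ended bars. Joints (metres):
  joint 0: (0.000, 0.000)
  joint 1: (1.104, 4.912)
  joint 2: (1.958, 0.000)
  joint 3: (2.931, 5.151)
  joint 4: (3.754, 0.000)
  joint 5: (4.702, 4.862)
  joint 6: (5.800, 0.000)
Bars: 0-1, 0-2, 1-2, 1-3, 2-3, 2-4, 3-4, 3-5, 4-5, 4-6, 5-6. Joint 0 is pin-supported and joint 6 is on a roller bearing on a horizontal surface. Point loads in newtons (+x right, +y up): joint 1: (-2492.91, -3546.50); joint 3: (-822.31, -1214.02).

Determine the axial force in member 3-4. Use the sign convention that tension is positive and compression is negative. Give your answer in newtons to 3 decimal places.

N=7 nodes, M=11 members, R=3 reactions → 2N=14, M+R=14
member 0 (0-1): L=5.0345, (cx,cy)=(0.2193,0.9757)
member 1 (0-2): L=1.9580, (cx,cy)=(1.0000,0.0000)
member 2 (1-2): L=4.9857, (cx,cy)=(0.1713,-0.9852)
member 3 (1-3): L=1.8426, (cx,cy)=(0.9916,0.1297)
member 4 (2-3): L=5.2421, (cx,cy)=(0.1856,0.9826)
member 5 (2-4): L=1.7960, (cx,cy)=(1.0000,0.0000)
member 6 (3-4): L=5.2163, (cx,cy)=(0.1578,-0.9875)
member 7 (3-5): L=1.7944, (cx,cy)=(0.9869,-0.1611)
member 8 (4-5): L=4.9536, (cx,cy)=(0.1914,0.9815)
member 9 (4-6): L=2.0460, (cx,cy)=(1.0000,0.0000)
member 10 (5-6): L=4.9844, (cx,cy)=(0.2203,-0.9754)
solve A·x = −loads:
  F[0-1] = -6470.9956 N (compression)
  F[0-2] = -1896.2257 N (compression)
  F[1-2] = +2885.4710 N (tension)
  F[1-3] = +584.6010 N (tension)
  F[2-3] = -2893.0989 N (compression)
  F[2-4] = -864.9757 N (compression)
  F[3-4] = +1468.0079 N (tension)
  F[3-5] = +641.7403 N (tension)
  F[4-5] = -1476.9202 N (compression)
  F[4-6] = -350.7133 N (compression)
  F[5-6] = +1592.0854 N (tension)
  Rx@0 = +3315.2200 N
  Ry@0 = +6313.4966 N
  Ry@6 = -1552.9766 N

1468.008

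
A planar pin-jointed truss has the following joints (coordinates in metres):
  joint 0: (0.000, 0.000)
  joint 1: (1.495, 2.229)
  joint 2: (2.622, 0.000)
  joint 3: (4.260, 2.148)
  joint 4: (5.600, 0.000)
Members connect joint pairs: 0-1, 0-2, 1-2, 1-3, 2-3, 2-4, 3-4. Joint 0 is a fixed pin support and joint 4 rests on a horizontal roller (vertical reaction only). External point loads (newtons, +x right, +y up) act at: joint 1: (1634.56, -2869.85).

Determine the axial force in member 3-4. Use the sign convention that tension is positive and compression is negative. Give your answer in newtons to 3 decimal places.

-1669.838

N=5 nodes, M=7 members, R=3 reactions → 2N=10, M+R=10
member 0 (0-1): L=2.6839, (cx,cy)=(0.5570,0.8305)
member 1 (0-2): L=2.6220, (cx,cy)=(1.0000,0.0000)
member 2 (1-2): L=2.4977, (cx,cy)=(0.4512,-0.8924)
member 3 (1-3): L=2.7662, (cx,cy)=(0.9996,-0.0293)
member 4 (2-3): L=2.7013, (cx,cy)=(0.6064,0.7952)
member 5 (2-4): L=2.9780, (cx,cy)=(1.0000,0.0000)
member 6 (3-4): L=2.5317, (cx,cy)=(0.5293,-0.8484)
solve A·x = −loads:
  F[0-1] = -1749.6573 N (compression)
  F[0-2] = +2609.1533 N (tension)
  F[1-2] = -1524.4869 N (compression)
  F[1-3] = -1922.1096 N (compression)
  F[2-3] = +1710.9117 N (tension)
  F[2-4] = +883.8265 N (tension)
  F[3-4] = -1669.8384 N (compression)
  Rx@0 = -1634.5600 N
  Ry@0 = +1453.0893 N
  Ry@4 = +1416.7607 N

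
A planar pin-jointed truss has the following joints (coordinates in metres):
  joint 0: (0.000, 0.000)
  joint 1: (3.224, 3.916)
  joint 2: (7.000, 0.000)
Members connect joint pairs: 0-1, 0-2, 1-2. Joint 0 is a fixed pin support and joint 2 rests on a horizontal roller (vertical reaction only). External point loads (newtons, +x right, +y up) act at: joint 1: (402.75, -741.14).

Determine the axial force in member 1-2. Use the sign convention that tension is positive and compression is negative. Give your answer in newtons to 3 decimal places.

-787.181

N=3 nodes, M=3 members, R=3 reactions → 2N=6, M+R=6
member 0 (0-1): L=5.0724, (cx,cy)=(0.6356,0.7720)
member 1 (0-2): L=7.0000, (cx,cy)=(1.0000,0.0000)
member 2 (1-2): L=5.4400, (cx,cy)=(0.6941,-0.7199)
solve A·x = −loads:
  F[0-1] = -226.0070 N (compression)
  F[0-2] = +546.3993 N (tension)
  F[1-2] = -787.1806 N (compression)
  Rx@0 = -402.7500 N
  Ry@0 = +174.4822 N
  Ry@2 = +566.6578 N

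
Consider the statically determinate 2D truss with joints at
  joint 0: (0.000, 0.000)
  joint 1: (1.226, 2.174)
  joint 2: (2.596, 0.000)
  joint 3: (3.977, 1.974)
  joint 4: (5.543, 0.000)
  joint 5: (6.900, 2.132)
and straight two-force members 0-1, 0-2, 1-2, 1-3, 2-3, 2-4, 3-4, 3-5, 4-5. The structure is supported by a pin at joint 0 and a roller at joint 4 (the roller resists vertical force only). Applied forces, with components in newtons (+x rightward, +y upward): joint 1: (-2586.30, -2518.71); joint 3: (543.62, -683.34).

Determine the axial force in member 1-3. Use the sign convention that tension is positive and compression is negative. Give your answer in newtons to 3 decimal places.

652.022

N=6 nodes, M=9 members, R=3 reactions → 2N=12, M+R=12
member 0 (0-1): L=2.4959, (cx,cy)=(0.4912,0.8710)
member 1 (0-2): L=2.5960, (cx,cy)=(1.0000,0.0000)
member 2 (1-2): L=2.5697, (cx,cy)=(0.5331,-0.8460)
member 3 (1-3): L=2.7583, (cx,cy)=(0.9974,-0.0725)
member 4 (2-3): L=2.4091, (cx,cy)=(0.5732,0.8194)
member 5 (2-4): L=2.9470, (cx,cy)=(1.0000,0.0000)
member 6 (3-4): L=2.5197, (cx,cy)=(0.6215,-0.7834)
member 7 (3-5): L=2.9273, (cx,cy)=(0.9985,0.0540)
member 8 (4-5): L=2.5272, (cx,cy)=(0.5370,0.8436)
solve A·x = −loads:
  F[0-1] = -3415.9683 N (compression)
  F[0-2] = -364.7151 N (compression)
  F[1-2] = +483.9779 N (tension)
  F[1-3] = +652.0218 N (tension)
  F[2-3] = -499.7112 N (compression)
  F[2-4] = +179.7687 N (tension)
  F[3-4] = -289.2518 N (compression)
  F[3-5] = -0.0000 N (tension)
  F[4-5] = +0.0000 N (tension)
  Rx@0 = +2042.6800 N
  Ry@0 = +2975.4450 N
  Ry@4 = +226.6050 N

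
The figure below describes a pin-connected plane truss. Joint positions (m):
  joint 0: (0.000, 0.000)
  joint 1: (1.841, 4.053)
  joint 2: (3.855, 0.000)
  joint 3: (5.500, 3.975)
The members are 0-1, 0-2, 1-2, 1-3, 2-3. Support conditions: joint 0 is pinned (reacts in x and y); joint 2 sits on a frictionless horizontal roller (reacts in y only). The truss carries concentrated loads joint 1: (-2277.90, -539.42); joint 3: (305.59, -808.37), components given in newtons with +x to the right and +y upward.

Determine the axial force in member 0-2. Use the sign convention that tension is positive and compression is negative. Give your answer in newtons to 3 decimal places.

N=4 nodes, M=5 members, R=3 reactions → 2N=8, M+R=8
member 0 (0-1): L=4.4515, (cx,cy)=(0.4136,0.9105)
member 1 (0-2): L=3.8550, (cx,cy)=(1.0000,0.0000)
member 2 (1-2): L=4.5258, (cx,cy)=(0.4450,-0.8955)
member 3 (1-3): L=3.6598, (cx,cy)=(0.9998,-0.0213)
member 4 (2-3): L=4.3019, (cx,cy)=(0.3824,0.9240)
solve A·x = −loads:
  F[0-1] = -2214.9579 N (compression)
  F[0-2] = -1056.2788 N (compression)
  F[1-2] = +1634.4699 N (tension)
  F[1-3] = +634.6694 N (tension)
  F[2-3] = -860.2179 N (compression)
  Rx@0 = +1972.3100 N
  Ry@0 = +2016.6619 N
  Ry@2 = -668.8719 N

-1056.279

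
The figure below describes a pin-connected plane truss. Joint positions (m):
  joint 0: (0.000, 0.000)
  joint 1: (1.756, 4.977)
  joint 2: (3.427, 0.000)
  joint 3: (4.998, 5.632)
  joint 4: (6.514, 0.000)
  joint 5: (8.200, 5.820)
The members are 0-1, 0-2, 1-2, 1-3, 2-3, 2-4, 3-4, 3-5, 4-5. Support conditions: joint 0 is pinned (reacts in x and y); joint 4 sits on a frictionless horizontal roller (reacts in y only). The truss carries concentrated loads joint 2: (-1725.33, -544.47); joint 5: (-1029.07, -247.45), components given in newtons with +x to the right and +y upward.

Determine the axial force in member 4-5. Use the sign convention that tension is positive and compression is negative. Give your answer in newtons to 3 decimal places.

N=6 nodes, M=9 members, R=3 reactions → 2N=12, M+R=12
member 0 (0-1): L=5.2777, (cx,cy)=(0.3327,0.9430)
member 1 (0-2): L=3.4270, (cx,cy)=(1.0000,0.0000)
member 2 (1-2): L=5.2500, (cx,cy)=(0.3183,-0.9480)
member 3 (1-3): L=3.3075, (cx,cy)=(0.9802,0.1980)
member 4 (2-3): L=5.8470, (cx,cy)=(0.2687,0.9632)
member 5 (2-4): L=3.0870, (cx,cy)=(1.0000,0.0000)
member 6 (3-4): L=5.8325, (cx,cy)=(0.2599,-0.9656)
member 7 (3-5): L=3.2075, (cx,cy)=(0.9983,0.0586)
member 8 (4-5): L=6.0593, (cx,cy)=(0.2783,0.9605)
solve A·x = −loads:
  F[0-1] = -1180.6809 N (compression)
  F[0-2] = -2361.5627 N (compression)
  F[1-2] = +1021.4804 N (tension)
  F[1-3] = -732.4648 N (compression)
  F[2-3] = -440.0709 N (compression)
  F[2-4] = -192.8714 N (compression)
  F[3-4] = +529.9738 N (tension)
  F[3-5] = -975.6290 N (compression)
  F[4-5] = -198.0889 N (compression)
  Rx@0 = +2754.4000 N
  Ry@0 = +1113.4120 N
  Ry@4 = -321.4920 N

-198.089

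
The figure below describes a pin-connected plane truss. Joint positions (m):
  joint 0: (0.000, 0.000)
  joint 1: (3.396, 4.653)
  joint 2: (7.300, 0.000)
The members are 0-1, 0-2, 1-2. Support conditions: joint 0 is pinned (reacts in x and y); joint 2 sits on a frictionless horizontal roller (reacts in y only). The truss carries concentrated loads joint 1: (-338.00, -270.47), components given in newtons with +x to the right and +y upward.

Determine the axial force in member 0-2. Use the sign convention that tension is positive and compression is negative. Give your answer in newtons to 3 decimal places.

N=3 nodes, M=3 members, R=3 reactions → 2N=6, M+R=6
member 0 (0-1): L=5.7605, (cx,cy)=(0.5895,0.8077)
member 1 (0-2): L=7.3000, (cx,cy)=(1.0000,0.0000)
member 2 (1-2): L=6.0738, (cx,cy)=(0.6428,-0.7661)
solve A·x = −loads:
  F[0-1] = -445.7924 N (compression)
  F[0-2] = -75.1905 N (compression)
  F[1-2] = +116.9815 N (tension)
  Rx@0 = +338.0000 N
  Ry@0 = +360.0861 N
  Ry@2 = -89.6161 N

-75.191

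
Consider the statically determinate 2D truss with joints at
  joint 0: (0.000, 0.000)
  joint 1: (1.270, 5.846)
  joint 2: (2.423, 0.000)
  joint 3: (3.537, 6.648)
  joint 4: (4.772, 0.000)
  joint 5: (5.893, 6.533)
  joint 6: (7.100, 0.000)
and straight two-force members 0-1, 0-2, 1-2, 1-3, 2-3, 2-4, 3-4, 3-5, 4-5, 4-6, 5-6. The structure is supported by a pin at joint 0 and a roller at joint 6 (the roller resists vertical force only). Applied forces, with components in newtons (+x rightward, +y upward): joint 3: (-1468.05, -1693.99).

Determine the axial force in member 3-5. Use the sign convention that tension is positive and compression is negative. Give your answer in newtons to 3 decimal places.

187.764

N=7 nodes, M=11 members, R=3 reactions → 2N=14, M+R=14
member 0 (0-1): L=5.9824, (cx,cy)=(0.2123,0.9772)
member 1 (0-2): L=2.4230, (cx,cy)=(1.0000,0.0000)
member 2 (1-2): L=5.9586, (cx,cy)=(0.1935,-0.9811)
member 3 (1-3): L=2.4047, (cx,cy)=(0.9427,0.3335)
member 4 (2-3): L=6.7407, (cx,cy)=(0.1653,0.9862)
member 5 (2-4): L=2.3490, (cx,cy)=(1.0000,0.0000)
member 6 (3-4): L=6.7617, (cx,cy)=(0.1826,-0.9832)
member 7 (3-5): L=2.3588, (cx,cy)=(0.9988,-0.0488)
member 8 (4-5): L=6.6285, (cx,cy)=(0.1691,0.9856)
member 9 (4-6): L=2.3280, (cx,cy)=(1.0000,0.0000)
member 10 (5-6): L=6.6436, (cx,cy)=(0.1817,-0.9834)
solve A·x = −loads:
  F[0-1] = -2276.5789 N (compression)
  F[0-2] = -984.7531 N (compression)
  F[1-2] = +1956.7441 N (tension)
  F[1-3] = -914.2768 N (compression)
  F[2-3] = -1946.5280 N (compression)
  F[2-4] = -284.4278 N (compression)
  F[3-4] = +530.4666 N (tension)
  F[3-5] = +187.7638 N (tension)
  F[4-5] = -529.1658 N (compression)
  F[4-6] = -98.0487 N (compression)
  F[5-6] = +539.6792 N (tension)
  Rx@0 = +1468.0500 N
  Ry@0 = +2224.6877 N
  Ry@6 = -530.6977 N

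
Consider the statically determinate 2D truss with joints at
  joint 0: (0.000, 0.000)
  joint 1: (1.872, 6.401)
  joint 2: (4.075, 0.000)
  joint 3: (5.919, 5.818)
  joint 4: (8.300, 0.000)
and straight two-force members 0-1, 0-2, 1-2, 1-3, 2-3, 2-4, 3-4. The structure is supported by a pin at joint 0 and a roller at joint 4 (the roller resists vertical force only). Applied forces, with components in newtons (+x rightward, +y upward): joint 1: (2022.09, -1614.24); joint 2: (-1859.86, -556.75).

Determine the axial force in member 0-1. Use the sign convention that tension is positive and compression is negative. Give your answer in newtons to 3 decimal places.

N=5 nodes, M=7 members, R=3 reactions → 2N=10, M+R=10
member 0 (0-1): L=6.6691, (cx,cy)=(0.2807,0.9598)
member 1 (0-2): L=4.0750, (cx,cy)=(1.0000,0.0000)
member 2 (1-2): L=6.7695, (cx,cy)=(0.3254,-0.9456)
member 3 (1-3): L=4.0888, (cx,cy)=(0.9898,-0.1426)
member 4 (2-3): L=6.1032, (cx,cy)=(0.3021,0.9533)
member 5 (2-4): L=4.2250, (cx,cy)=(1.0000,0.0000)
member 6 (3-4): L=6.2864, (cx,cy)=(0.3788,-0.9255)
solve A·x = −loads:
  F[0-1] = +26.9629 N (tension)
  F[0-2] = +154.6616 N (tension)
  F[1-2] = -1502.0969 N (compression)
  F[1-3] = -1541.4429 N (compression)
  F[2-3] = +2074.0101 N (tension)
  F[2-4] = +899.0624 N (tension)
  F[3-4] = -2373.7199 N (compression)
  Rx@0 = -162.2300 N
  Ry@0 = -25.8789 N
  Ry@4 = +2196.8689 N

26.963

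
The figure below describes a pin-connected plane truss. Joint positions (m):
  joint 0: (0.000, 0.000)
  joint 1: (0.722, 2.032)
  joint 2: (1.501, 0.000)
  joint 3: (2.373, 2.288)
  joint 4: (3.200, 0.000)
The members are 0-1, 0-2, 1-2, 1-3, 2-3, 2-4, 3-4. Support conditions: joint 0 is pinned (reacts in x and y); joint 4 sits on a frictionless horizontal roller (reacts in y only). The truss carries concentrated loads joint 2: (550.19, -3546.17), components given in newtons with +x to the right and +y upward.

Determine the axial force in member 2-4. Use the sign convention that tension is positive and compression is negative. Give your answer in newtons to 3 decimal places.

N=5 nodes, M=7 members, R=3 reactions → 2N=10, M+R=10
member 0 (0-1): L=2.1565, (cx,cy)=(0.3348,0.9423)
member 1 (0-2): L=1.5010, (cx,cy)=(1.0000,0.0000)
member 2 (1-2): L=2.1762, (cx,cy)=(0.3580,-0.9337)
member 3 (1-3): L=1.6707, (cx,cy)=(0.9882,0.1532)
member 4 (2-3): L=2.4485, (cx,cy)=(0.3561,0.9344)
member 5 (2-4): L=1.6990, (cx,cy)=(1.0000,0.0000)
member 6 (3-4): L=2.4329, (cx,cy)=(0.3399,-0.9405)
solve A·x = −loads:
  F[0-1] = -1998.1133 N (compression)
  F[0-2] = +1219.1751 N (tension)
  F[1-2] = +1798.4131 N (tension)
  F[1-3] = -1328.4373 N (compression)
  F[2-3] = +1997.9188 N (tension)
  F[2-4] = +601.2288 N (tension)
  F[3-4] = -1768.6983 N (compression)
  Rx@0 = -550.1900 N
  Ry@0 = +1882.7946 N
  Ry@4 = +1663.3754 N

601.229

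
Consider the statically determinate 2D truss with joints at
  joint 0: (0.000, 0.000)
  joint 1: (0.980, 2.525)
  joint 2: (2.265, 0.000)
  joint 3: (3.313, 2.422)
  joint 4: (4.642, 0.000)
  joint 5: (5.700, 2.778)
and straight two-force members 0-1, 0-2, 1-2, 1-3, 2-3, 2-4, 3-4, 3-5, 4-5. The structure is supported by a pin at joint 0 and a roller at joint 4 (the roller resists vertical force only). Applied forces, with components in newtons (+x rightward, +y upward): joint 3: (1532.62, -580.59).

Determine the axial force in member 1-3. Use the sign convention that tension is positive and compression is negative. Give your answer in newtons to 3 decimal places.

581.835

N=6 nodes, M=9 members, R=3 reactions → 2N=12, M+R=12
member 0 (0-1): L=2.7085, (cx,cy)=(0.3618,0.9322)
member 1 (0-2): L=2.2650, (cx,cy)=(1.0000,0.0000)
member 2 (1-2): L=2.8332, (cx,cy)=(0.4536,-0.8912)
member 3 (1-3): L=2.3353, (cx,cy)=(0.9990,-0.0441)
member 4 (2-3): L=2.6390, (cx,cy)=(0.3971,0.9178)
member 5 (2-4): L=2.3770, (cx,cy)=(1.0000,0.0000)
member 6 (3-4): L=2.7627, (cx,cy)=(0.4811,-0.8767)
member 7 (3-5): L=2.4134, (cx,cy)=(0.9891,0.1475)
member 8 (4-5): L=2.9726, (cx,cy)=(0.3559,0.9345)
solve A·x = −loads:
  F[0-1] = +679.4704 N (tension)
  F[0-2] = +1286.7723 N (tension)
  F[1-2] = -739.5378 N (compression)
  F[1-3] = +581.8355 N (tension)
  F[2-3] = +718.1522 N (tension)
  F[2-4] = +666.1594 N (tension)
  F[3-4] = -1384.7827 N (compression)
  F[3-5] = -0.0000 N (compression)
  F[4-5] = +0.0000 N (tension)
  Rx@0 = -1532.6200 N
  Ry@0 = -633.4342 N
  Ry@4 = +1214.0242 N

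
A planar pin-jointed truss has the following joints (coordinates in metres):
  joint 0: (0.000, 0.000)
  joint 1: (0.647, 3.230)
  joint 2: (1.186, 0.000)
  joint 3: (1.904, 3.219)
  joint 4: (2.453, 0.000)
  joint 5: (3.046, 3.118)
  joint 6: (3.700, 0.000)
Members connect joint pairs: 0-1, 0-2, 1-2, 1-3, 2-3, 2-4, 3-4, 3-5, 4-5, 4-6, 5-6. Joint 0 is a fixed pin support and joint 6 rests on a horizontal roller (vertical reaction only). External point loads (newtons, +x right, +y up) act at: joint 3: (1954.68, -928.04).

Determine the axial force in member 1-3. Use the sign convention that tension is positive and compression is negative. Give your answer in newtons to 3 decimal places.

N=7 nodes, M=11 members, R=3 reactions → 2N=14, M+R=14
member 0 (0-1): L=3.2942, (cx,cy)=(0.1964,0.9805)
member 1 (0-2): L=1.1860, (cx,cy)=(1.0000,0.0000)
member 2 (1-2): L=3.2747, (cx,cy)=(0.1646,-0.9864)
member 3 (1-3): L=1.2570, (cx,cy)=(1.0000,-0.0088)
member 4 (2-3): L=3.2981, (cx,cy)=(0.2177,0.9760)
member 5 (2-4): L=1.2670, (cx,cy)=(1.0000,0.0000)
member 6 (3-4): L=3.2655, (cx,cy)=(0.1681,-0.9858)
member 7 (3-5): L=1.1465, (cx,cy)=(0.9961,-0.0881)
member 8 (4-5): L=3.1739, (cx,cy)=(0.1868,0.9824)
member 9 (4-6): L=1.2470, (cx,cy)=(1.0000,0.0000)
member 10 (5-6): L=3.1858, (cx,cy)=(0.2053,-0.9787)
solve A·x = −loads:
  F[0-1] = +1274.9287 N (tension)
  F[0-2] = +1704.2738 N (tension)
  F[1-2] = -1271.4603 N (compression)
  F[1-3] = +459.7024 N (tension)
  F[2-3] = +1284.9372 N (tension)
  F[2-4] = +1215.2632 N (tension)
  F[3-4] = -2132.7248 N (compression)
  F[3-5] = -860.0486 N (compression)
  F[4-5] = +2140.0522 N (tension)
  F[4-6] = +456.8637 N (tension)
  F[5-6] = -2225.5338 N (compression)
  Rx@0 = -1954.6800 N
  Ry@0 = -1250.0960 N
  Ry@6 = +2178.1360 N

459.702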